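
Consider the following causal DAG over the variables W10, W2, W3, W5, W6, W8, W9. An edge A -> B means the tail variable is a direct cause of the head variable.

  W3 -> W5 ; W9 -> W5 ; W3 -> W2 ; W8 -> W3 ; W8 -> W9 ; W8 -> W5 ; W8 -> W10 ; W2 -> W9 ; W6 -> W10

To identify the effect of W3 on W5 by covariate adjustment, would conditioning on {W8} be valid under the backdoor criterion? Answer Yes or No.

Backdoor paths from W3 to W5 (paths whose first edge points into W3):
  P1: W3 <- W8 -> W9 -> W5
  P2: W3 <- W8 -> W5
Condition 1 (no descendant of W3 in the set): holds — descendants of W3 are {W2, W5, W9}; none are in {W8}.
Condition 2 (every backdoor path blocked by {W8}):
  P1: blocked at fork node W8 ∈ conditioning set.
  P2: blocked at fork node W8 ∈ conditioning set.
{W8} satisfies the backdoor criterion.

Yes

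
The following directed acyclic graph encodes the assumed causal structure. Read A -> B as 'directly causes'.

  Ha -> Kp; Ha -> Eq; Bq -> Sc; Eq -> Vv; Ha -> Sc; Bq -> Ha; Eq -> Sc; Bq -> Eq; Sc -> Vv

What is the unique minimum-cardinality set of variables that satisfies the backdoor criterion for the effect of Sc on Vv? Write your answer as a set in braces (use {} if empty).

{Eq}

Variables eligible for adjustment (non-descendants of Sc, excluding Sc and Vv): {Bq, Eq, Ha, Kp}.
Backdoor paths from Sc to Vv:
  P1: Sc <- Bq -> Ha -> Eq -> Vv
  P2: Sc <- Bq -> Eq -> Vv
  P3: Sc <- Ha <- Bq -> Eq -> Vv
  P4: Sc <- Ha -> Eq -> Vv
  P5: Sc <- Eq -> Vv
The empty set is not sufficient: P1 (Sc <- Bq -> Ha -> Eq -> Vv) has no collider blocking it and no conditioned non-collider, so it is open.
Try {Eq}:
  P1: blocked at chain node Eq ∈ conditioning set.
  P2: blocked at chain node Eq ∈ conditioning set.
  P3: blocked at chain node Eq ∈ conditioning set.
  P4: blocked at chain node Eq ∈ conditioning set.
  P5: blocked at fork node Eq ∈ conditioning set.
{Eq} contains no descendant of Sc and blocks every backdoor path.
No other singleton works — e.g. {Bq} leaves P4 open — so {Eq} is the unique smallest valid adjustment set.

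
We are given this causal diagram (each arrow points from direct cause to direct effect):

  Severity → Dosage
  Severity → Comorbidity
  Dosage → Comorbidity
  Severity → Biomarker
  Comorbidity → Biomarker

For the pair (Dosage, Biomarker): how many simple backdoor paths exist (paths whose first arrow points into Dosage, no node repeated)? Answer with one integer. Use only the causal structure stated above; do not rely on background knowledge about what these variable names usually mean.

A backdoor path from Dosage to Biomarker is any simple undirected path whose first edge points into Dosage (i.e. leaves Dosage via a parent).
Parents of Dosage: {Severity}.
Enumerating:
  P1: Dosage <- Severity -> Comorbidity -> Biomarker
  P2: Dosage <- Severity -> Biomarker
That exhausts the simple backdoor paths. Count: 2.

2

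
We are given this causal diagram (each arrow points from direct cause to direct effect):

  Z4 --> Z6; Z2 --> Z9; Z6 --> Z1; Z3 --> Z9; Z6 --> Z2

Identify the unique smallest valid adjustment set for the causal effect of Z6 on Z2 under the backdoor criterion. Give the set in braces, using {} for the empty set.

Variables eligible for adjustment (non-descendants of Z6, excluding Z6 and Z2): {Z3, Z4}.
Backdoor paths from Z6 to Z2:
  (none)
With no backdoor paths the empty set already satisfies the criterion, and it is trivially minimal.

{}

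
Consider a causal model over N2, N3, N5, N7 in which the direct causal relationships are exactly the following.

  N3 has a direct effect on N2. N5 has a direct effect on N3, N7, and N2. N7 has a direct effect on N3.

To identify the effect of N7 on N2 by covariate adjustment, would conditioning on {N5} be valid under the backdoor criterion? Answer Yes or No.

Yes

Backdoor paths from N7 to N2 (paths whose first edge points into N7):
  P1: N7 <- N5 -> N3 -> N2
  P2: N7 <- N5 -> N2
Condition 1 (no descendant of N7 in the set): holds — descendants of N7 are {N2, N3}; none are in {N5}.
Condition 2 (every backdoor path blocked by {N5}):
  P1: blocked at fork node N5 ∈ conditioning set.
  P2: blocked at fork node N5 ∈ conditioning set.
{N5} satisfies the backdoor criterion.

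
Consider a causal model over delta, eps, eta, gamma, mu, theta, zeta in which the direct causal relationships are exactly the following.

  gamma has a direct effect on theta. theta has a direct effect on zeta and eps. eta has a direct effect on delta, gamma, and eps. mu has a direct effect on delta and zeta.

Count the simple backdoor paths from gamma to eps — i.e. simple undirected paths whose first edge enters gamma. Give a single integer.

2

A backdoor path from gamma to eps is any simple undirected path whose first edge points into gamma (i.e. leaves gamma via a parent).
Parents of gamma: {eta}.
Enumerating:
  P1: gamma <- eta -> delta <- mu -> zeta <- theta -> eps
  P2: gamma <- eta -> eps
That exhausts the simple backdoor paths. Count: 2.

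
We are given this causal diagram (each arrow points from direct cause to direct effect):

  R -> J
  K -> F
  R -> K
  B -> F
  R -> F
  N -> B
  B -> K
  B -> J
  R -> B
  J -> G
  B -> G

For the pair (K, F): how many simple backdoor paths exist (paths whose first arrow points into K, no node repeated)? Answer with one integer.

8

A backdoor path from K to F is any simple undirected path whose first edge points into K (i.e. leaves K via a parent).
Parents of K: {B, R}.
Enumerating:
  P1: K <- R -> B -> F
  P2: K <- R -> J <- B -> F
  P3: K <- R -> J -> G <- B -> F
  P4: K <- R -> F
  P5: K <- B <- R -> F
  P6: K <- B -> J <- R -> F
  P7: K <- B -> G <- J <- R -> F
  P8: K <- B -> F
That exhausts the simple backdoor paths. Count: 8.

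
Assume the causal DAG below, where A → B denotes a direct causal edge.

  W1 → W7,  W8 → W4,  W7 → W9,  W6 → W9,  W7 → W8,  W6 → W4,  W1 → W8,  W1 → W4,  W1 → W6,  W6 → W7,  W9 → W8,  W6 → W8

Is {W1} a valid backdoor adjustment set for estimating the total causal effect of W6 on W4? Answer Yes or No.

Backdoor paths from W6 to W4 (paths whose first edge points into W6):
  P1: W6 <- W1 -> W7 -> W9 -> W8 -> W4
  P2: W6 <- W1 -> W7 -> W8 -> W4
  P3: W6 <- W1 -> W8 -> W4
  P4: W6 <- W1 -> W4
Condition 1 (no descendant of W6 in the set): holds — descendants of W6 are {W4, W7, W8, W9}; none are in {W1}.
Condition 2 (every backdoor path blocked by {W1}):
  P1: blocked at fork node W1 ∈ conditioning set.
  P2: blocked at fork node W1 ∈ conditioning set.
  P3: blocked at fork node W1 ∈ conditioning set.
  P4: blocked at fork node W1 ∈ conditioning set.
{W1} satisfies the backdoor criterion.

Yes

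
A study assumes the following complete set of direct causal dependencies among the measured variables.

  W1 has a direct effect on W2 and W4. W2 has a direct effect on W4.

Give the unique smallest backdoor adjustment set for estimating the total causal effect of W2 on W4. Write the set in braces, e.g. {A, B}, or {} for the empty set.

{W1}

Variables eligible for adjustment (non-descendants of W2, excluding W2 and W4): {W1}.
Backdoor paths from W2 to W4:
  P1: W2 <- W1 -> W4
The empty set is not sufficient: P1 (W2 <- W1 -> W4) has no collider blocking it and no conditioned non-collider, so it is open.
Try {W1}:
  P1: blocked at fork node W1 ∈ conditioning set.
{W1} contains no descendant of W2 and blocks every backdoor path.
{W1} is the unique smallest valid adjustment set.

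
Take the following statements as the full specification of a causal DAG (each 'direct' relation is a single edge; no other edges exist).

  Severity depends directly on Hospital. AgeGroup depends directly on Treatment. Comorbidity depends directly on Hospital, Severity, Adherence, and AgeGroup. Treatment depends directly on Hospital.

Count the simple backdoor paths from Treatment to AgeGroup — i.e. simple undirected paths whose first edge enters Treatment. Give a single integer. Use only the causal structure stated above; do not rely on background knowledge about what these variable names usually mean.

A backdoor path from Treatment to AgeGroup is any simple undirected path whose first edge points into Treatment (i.e. leaves Treatment via a parent).
Parents of Treatment: {Hospital}.
Enumerating:
  P1: Treatment <- Hospital -> Severity -> Comorbidity <- AgeGroup
  P2: Treatment <- Hospital -> Comorbidity <- AgeGroup
That exhausts the simple backdoor paths. Count: 2.

2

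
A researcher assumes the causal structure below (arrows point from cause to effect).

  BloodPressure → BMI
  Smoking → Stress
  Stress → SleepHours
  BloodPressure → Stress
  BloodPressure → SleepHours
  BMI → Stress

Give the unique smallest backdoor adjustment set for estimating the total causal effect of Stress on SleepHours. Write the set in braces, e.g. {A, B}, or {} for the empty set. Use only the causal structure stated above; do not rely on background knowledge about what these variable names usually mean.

Variables eligible for adjustment (non-descendants of Stress, excluding Stress and SleepHours): {BMI, BloodPressure, Smoking}.
Backdoor paths from Stress to SleepHours:
  P1: Stress <- BloodPressure -> SleepHours
  P2: Stress <- BMI <- BloodPressure -> SleepHours
The empty set is not sufficient: P1 (Stress <- BloodPressure -> SleepHours) has no collider blocking it and no conditioned non-collider, so it is open.
Try {BloodPressure}:
  P1: blocked at fork node BloodPressure ∈ conditioning set.
  P2: blocked at fork node BloodPressure ∈ conditioning set.
{BloodPressure} contains no descendant of Stress and blocks every backdoor path.
No other singleton works — e.g. {Smoking} leaves P1 open — so {BloodPressure} is the unique smallest valid adjustment set.

{BloodPressure}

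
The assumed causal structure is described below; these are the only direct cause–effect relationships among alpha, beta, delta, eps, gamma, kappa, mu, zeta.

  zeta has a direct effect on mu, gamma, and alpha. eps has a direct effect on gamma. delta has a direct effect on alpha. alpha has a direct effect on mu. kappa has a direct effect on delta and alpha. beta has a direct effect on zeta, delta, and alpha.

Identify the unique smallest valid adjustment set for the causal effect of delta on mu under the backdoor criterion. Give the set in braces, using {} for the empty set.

Variables eligible for adjustment (non-descendants of delta, excluding delta and mu): {beta, eps, gamma, kappa, zeta}.
Backdoor paths from delta to mu:
  P1: delta <- kappa -> alpha <- beta -> zeta -> mu
  P2: delta <- kappa -> alpha <- zeta -> mu
  P3: delta <- kappa -> alpha -> mu
  P4: delta <- beta -> zeta -> alpha -> mu
  P5: delta <- beta -> zeta -> mu
  P6: delta <- beta -> alpha <- zeta -> mu
  P7: delta <- beta -> alpha -> mu
The empty set is not sufficient: P3 (delta <- kappa -> alpha -> mu) has no collider blocking it and no conditioned non-collider, so it is open.
Try {beta, kappa}:
  P1: blocked at fork node kappa ∈ conditioning set.
  P2: blocked at fork node kappa ∈ conditioning set.
  P3: blocked at fork node kappa ∈ conditioning set.
  P4: blocked at fork node beta ∈ conditioning set.
  P5: blocked at fork node beta ∈ conditioning set.
  P6: blocked at fork node beta ∈ conditioning set.
  P7: blocked at fork node beta ∈ conditioning set.
{beta, kappa} contains no descendant of delta and blocks every backdoor path.
Every element of {beta, kappa} is needed (dropping beta leaves P4 open; dropping kappa leaves P3 open), so no proper subset is valid.
Among all size-2 subsets of the eligible variables, only {beta, kappa} blocks every backdoor path, so it is the unique smallest valid adjustment set.

{beta, kappa}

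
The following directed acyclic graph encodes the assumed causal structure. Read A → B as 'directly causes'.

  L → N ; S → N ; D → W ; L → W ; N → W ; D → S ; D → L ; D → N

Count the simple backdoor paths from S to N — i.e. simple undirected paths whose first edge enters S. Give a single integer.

5

A backdoor path from S to N is any simple undirected path whose first edge points into S (i.e. leaves S via a parent).
Parents of S: {D}.
Enumerating:
  P1: S <- D -> L -> N
  P2: S <- D -> L -> W <- N
  P3: S <- D -> N
  P4: S <- D -> W <- L -> N
  P5: S <- D -> W <- N
That exhausts the simple backdoor paths. Count: 5.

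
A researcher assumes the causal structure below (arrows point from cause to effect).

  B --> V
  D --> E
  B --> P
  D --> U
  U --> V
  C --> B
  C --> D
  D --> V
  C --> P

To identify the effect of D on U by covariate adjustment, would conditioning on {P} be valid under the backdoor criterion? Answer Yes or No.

Backdoor paths from D to U (paths whose first edge points into D):
  P1: D <- C -> B -> V <- U
  P2: D <- C -> P <- B -> V <- U
Condition 1 (no descendant of D in the set): holds — descendants of D are {E, U, V}; none are in {P}.
Condition 2 (every backdoor path blocked by {P}):
  P1: blocked at collider V (neither it nor any descendant is in the conditioning set).
  P2: blocked at collider V (neither it nor any descendant is in the conditioning set).
{P} satisfies the backdoor criterion.

Yes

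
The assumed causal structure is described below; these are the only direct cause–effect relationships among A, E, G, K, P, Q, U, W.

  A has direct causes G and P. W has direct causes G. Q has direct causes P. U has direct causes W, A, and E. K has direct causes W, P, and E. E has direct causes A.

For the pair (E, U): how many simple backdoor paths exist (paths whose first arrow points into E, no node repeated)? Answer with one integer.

3

A backdoor path from E to U is any simple undirected path whose first edge points into E (i.e. leaves E via a parent).
Parents of E: {A}.
Enumerating:
  P1: E <- A <- G -> W -> U
  P2: E <- A <- P -> K <- W -> U
  P3: E <- A -> U
That exhausts the simple backdoor paths. Count: 3.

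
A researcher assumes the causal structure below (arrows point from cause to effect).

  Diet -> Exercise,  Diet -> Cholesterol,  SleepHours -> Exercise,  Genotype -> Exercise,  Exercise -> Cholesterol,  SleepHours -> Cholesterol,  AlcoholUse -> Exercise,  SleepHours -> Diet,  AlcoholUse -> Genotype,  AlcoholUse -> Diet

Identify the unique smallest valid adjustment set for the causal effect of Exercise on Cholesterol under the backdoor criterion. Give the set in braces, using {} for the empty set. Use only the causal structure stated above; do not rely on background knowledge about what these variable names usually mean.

{Diet, SleepHours}

Variables eligible for adjustment (non-descendants of Exercise, excluding Exercise and Cholesterol): {AlcoholUse, Diet, Genotype, SleepHours}.
Backdoor paths from Exercise to Cholesterol:
  P1: Exercise <- SleepHours -> Diet -> Cholesterol
  P2: Exercise <- SleepHours -> Cholesterol
  P3: Exercise <- AlcoholUse -> Diet <- SleepHours -> Cholesterol
  P4: Exercise <- AlcoholUse -> Diet -> Cholesterol
  P5: Exercise <- Diet <- SleepHours -> Cholesterol
  P6: Exercise <- Diet -> Cholesterol
  P7: Exercise <- Genotype <- AlcoholUse -> Diet <- SleepHours -> Cholesterol
  P8: Exercise <- Genotype <- AlcoholUse -> Diet -> Cholesterol
The empty set is not sufficient: P1 (Exercise <- SleepHours -> Diet -> Cholesterol) has no collider blocking it and no conditioned non-collider, so it is open.
Try {Diet, SleepHours}:
  P1: blocked at fork node SleepHours ∈ conditioning set.
  P2: blocked at fork node SleepHours ∈ conditioning set.
  P3: blocked at fork node SleepHours ∈ conditioning set.
  P4: blocked at chain node Diet ∈ conditioning set.
  P5: blocked at chain node Diet ∈ conditioning set.
  P6: blocked at fork node Diet ∈ conditioning set.
  P7: blocked at fork node SleepHours ∈ conditioning set.
  P8: blocked at chain node Diet ∈ conditioning set.
{Diet, SleepHours} contains no descendant of Exercise and blocks every backdoor path.
Every element of {Diet, SleepHours} is needed (dropping Diet leaves P4 open; dropping SleepHours leaves P2 open), so no proper subset is valid.
Among all size-2 subsets of the eligible variables, only {Diet, SleepHours} blocks every backdoor path, so it is the unique smallest valid adjustment set.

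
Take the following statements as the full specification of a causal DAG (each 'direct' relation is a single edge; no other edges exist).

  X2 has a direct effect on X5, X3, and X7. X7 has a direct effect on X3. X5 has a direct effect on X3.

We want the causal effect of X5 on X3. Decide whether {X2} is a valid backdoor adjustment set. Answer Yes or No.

Yes

Backdoor paths from X5 to X3 (paths whose first edge points into X5):
  P1: X5 <- X2 -> X7 -> X3
  P2: X5 <- X2 -> X3
Condition 1 (no descendant of X5 in the set): holds — descendants of X5 are {X3}; none are in {X2}.
Condition 2 (every backdoor path blocked by {X2}):
  P1: blocked at fork node X2 ∈ conditioning set.
  P2: blocked at fork node X2 ∈ conditioning set.
{X2} satisfies the backdoor criterion.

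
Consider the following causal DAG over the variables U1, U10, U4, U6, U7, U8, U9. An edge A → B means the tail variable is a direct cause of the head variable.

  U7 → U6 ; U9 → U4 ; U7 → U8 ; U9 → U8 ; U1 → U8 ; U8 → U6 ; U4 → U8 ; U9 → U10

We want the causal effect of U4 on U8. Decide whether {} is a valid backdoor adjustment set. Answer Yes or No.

Backdoor paths from U4 to U8 (paths whose first edge points into U4):
  P1: U4 <- U9 -> U8
Condition 1 (no descendant of U4 in the set): holds — descendants of U4 are {U6, U8}; none are in {}.
Condition 2 (every backdoor path blocked by {}):
  P1: open — no interior node is in the conditioning set.
{} does not satisfy the backdoor criterion.

No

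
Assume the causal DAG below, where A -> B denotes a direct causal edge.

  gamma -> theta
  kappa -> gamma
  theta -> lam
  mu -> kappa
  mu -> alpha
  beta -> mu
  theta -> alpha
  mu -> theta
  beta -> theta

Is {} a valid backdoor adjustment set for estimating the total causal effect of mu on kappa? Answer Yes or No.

Backdoor paths from mu to kappa (paths whose first edge points into mu):
  P1: mu <- beta -> theta <- gamma <- kappa
Condition 1 (no descendant of mu in the set): holds — descendants of mu are {alpha, gamma, kappa, lam, theta}; none are in {}.
Condition 2 (every backdoor path blocked by {}):
  P1: blocked at collider theta (neither it nor any descendant is in the conditioning set).
{} satisfies the backdoor criterion.

Yes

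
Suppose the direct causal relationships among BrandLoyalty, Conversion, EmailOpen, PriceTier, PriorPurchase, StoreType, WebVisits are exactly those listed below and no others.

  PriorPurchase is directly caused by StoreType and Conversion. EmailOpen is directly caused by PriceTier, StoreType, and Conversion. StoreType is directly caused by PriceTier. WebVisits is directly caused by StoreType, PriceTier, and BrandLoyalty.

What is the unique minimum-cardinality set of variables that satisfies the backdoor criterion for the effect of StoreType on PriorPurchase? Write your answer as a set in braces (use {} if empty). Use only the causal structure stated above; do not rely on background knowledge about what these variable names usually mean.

{}

Variables eligible for adjustment (non-descendants of StoreType, excluding StoreType and PriorPurchase): {BrandLoyalty, Conversion, PriceTier}.
Backdoor paths from StoreType to PriorPurchase:
  P1: StoreType <- PriceTier -> EmailOpen <- Conversion -> PriorPurchase
Each backdoor path contains an unconditioned collider, so every path is already blocked with the empty conditioning set:
  P1: blocked at collider EmailOpen (neither it nor any descendant is in the conditioning set).
The empty set is therefore the unique smallest valid set.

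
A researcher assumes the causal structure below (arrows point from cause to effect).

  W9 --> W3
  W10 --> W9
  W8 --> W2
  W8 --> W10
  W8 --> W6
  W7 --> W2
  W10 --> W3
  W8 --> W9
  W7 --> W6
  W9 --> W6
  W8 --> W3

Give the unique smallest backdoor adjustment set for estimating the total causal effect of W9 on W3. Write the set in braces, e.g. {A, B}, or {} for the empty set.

Variables eligible for adjustment (non-descendants of W9, excluding W9 and W3): {W10, W2, W7, W8}.
Backdoor paths from W9 to W3:
  P1: W9 <- W8 -> W10 -> W3
  P2: W9 <- W8 -> W3
  P3: W9 <- W10 <- W8 -> W3
  P4: W9 <- W10 -> W3
The empty set is not sufficient: P1 (W9 <- W8 -> W10 -> W3) has no collider blocking it and no conditioned non-collider, so it is open.
Try {W10, W8}:
  P1: blocked at fork node W8 ∈ conditioning set.
  P2: blocked at fork node W8 ∈ conditioning set.
  P3: blocked at chain node W10 ∈ conditioning set.
  P4: blocked at fork node W10 ∈ conditioning set.
{W10, W8} contains no descendant of W9 and blocks every backdoor path.
Every element of {W10, W8} is needed (dropping W10 leaves P4 open; dropping W8 leaves P2 open), so no proper subset is valid.
Among all size-2 subsets of the eligible variables, only {W10, W8} blocks every backdoor path, so it is the unique smallest valid adjustment set.

{W10, W8}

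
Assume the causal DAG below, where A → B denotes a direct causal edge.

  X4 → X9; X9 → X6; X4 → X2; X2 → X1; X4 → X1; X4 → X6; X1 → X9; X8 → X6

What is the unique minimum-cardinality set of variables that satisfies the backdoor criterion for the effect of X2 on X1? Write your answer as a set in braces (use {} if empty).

{X4}

Variables eligible for adjustment (non-descendants of X2, excluding X2 and X1): {X4, X8}.
Backdoor paths from X2 to X1:
  P1: X2 <- X4 -> X1
  P2: X2 <- X4 -> X9 <- X1
  P3: X2 <- X4 -> X6 <- X9 <- X1
The empty set is not sufficient: P1 (X2 <- X4 -> X1) has no collider blocking it and no conditioned non-collider, so it is open.
Try {X4}:
  P1: blocked at fork node X4 ∈ conditioning set.
  P2: blocked at fork node X4 ∈ conditioning set.
  P3: blocked at fork node X4 ∈ conditioning set.
{X4} contains no descendant of X2 and blocks every backdoor path.
No other singleton works — e.g. {X8} leaves P1 open — so {X4} is the unique smallest valid adjustment set.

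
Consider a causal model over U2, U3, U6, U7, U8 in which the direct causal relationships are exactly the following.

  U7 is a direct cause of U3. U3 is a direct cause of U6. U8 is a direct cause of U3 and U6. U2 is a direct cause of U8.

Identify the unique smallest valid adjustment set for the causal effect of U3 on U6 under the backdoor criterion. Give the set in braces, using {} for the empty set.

{U8}

Variables eligible for adjustment (non-descendants of U3, excluding U3 and U6): {U2, U7, U8}.
Backdoor paths from U3 to U6:
  P1: U3 <- U8 -> U6
The empty set is not sufficient: P1 (U3 <- U8 -> U6) has no collider blocking it and no conditioned non-collider, so it is open.
Try {U8}:
  P1: blocked at fork node U8 ∈ conditioning set.
{U8} contains no descendant of U3 and blocks every backdoor path.
No other singleton works — e.g. {U2} leaves P1 open — so {U8} is the unique smallest valid adjustment set.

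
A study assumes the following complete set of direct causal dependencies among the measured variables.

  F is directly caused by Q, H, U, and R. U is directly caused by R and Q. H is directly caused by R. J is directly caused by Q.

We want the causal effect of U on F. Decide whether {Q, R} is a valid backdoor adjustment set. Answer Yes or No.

Yes

Backdoor paths from U to F (paths whose first edge points into U):
  P1: U <- R -> H -> F
  P2: U <- R -> F
  P3: U <- Q -> F
Condition 1 (no descendant of U in the set): holds — descendants of U are {F}; none are in {Q, R}.
Condition 2 (every backdoor path blocked by {Q, R}):
  P1: blocked at fork node R ∈ conditioning set.
  P2: blocked at fork node R ∈ conditioning set.
  P3: blocked at fork node Q ∈ conditioning set.
{Q, R} satisfies the backdoor criterion.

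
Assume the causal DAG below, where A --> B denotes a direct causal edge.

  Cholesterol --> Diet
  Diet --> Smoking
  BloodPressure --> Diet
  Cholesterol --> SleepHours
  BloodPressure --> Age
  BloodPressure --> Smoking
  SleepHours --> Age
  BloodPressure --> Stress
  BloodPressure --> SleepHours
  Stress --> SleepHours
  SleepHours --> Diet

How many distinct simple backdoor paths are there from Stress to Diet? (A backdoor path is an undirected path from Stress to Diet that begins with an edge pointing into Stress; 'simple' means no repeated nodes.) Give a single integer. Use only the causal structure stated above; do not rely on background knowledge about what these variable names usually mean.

A backdoor path from Stress to Diet is any simple undirected path whose first edge points into Stress (i.e. leaves Stress via a parent).
Parents of Stress: {BloodPressure}.
Enumerating:
  P1: Stress <- BloodPressure -> SleepHours <- Cholesterol -> Diet
  P2: Stress <- BloodPressure -> SleepHours -> Diet
  P3: Stress <- BloodPressure -> Diet
  P4: Stress <- BloodPressure -> Smoking <- Diet
  P5: Stress <- BloodPressure -> Age <- SleepHours <- Cholesterol -> Diet
  P6: Stress <- BloodPressure -> Age <- SleepHours -> Diet
That exhausts the simple backdoor paths. Count: 6.

6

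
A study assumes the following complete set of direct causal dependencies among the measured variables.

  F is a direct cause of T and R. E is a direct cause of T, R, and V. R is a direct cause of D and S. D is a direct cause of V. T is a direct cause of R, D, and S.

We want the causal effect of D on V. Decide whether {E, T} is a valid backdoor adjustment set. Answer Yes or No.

Yes

Backdoor paths from D to V (paths whose first edge points into D):
  P1: D <- T <- E -> V
  P2: D <- T <- F -> R <- E -> V
  P3: D <- T -> R <- E -> V
  P4: D <- T -> S <- R <- E -> V
  P5: D <- R <- E -> V
  P6: D <- R <- F -> T <- E -> V
  P7: D <- R <- T <- E -> V
  P8: D <- R -> S <- T <- E -> V
Condition 1 (no descendant of D in the set): holds — descendants of D are {V}; none are in {E, T}.
Condition 2 (every backdoor path blocked by {E, T}):
  P1: blocked at chain node T ∈ conditioning set.
  P2: blocked at chain node T ∈ conditioning set.
  P3: blocked at fork node T ∈ conditioning set.
  P4: blocked at fork node T ∈ conditioning set.
  P5: blocked at fork node E ∈ conditioning set.
  P6: blocked at fork node E ∈ conditioning set.
  P7: blocked at chain node T ∈ conditioning set.
  P8: blocked at collider S (neither it nor any descendant is in the conditioning set).
{E, T} satisfies the backdoor criterion.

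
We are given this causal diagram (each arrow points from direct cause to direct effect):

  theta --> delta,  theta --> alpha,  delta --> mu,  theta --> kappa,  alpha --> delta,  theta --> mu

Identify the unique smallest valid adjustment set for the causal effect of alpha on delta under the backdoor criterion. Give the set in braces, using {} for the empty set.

{theta}

Variables eligible for adjustment (non-descendants of alpha, excluding alpha and delta): {kappa, theta}.
Backdoor paths from alpha to delta:
  P1: alpha <- theta -> delta
  P2: alpha <- theta -> mu <- delta
The empty set is not sufficient: P1 (alpha <- theta -> delta) has no collider blocking it and no conditioned non-collider, so it is open.
Try {theta}:
  P1: blocked at fork node theta ∈ conditioning set.
  P2: blocked at fork node theta ∈ conditioning set.
{theta} contains no descendant of alpha and blocks every backdoor path.
No other singleton works — e.g. {kappa} leaves P1 open — so {theta} is the unique smallest valid adjustment set.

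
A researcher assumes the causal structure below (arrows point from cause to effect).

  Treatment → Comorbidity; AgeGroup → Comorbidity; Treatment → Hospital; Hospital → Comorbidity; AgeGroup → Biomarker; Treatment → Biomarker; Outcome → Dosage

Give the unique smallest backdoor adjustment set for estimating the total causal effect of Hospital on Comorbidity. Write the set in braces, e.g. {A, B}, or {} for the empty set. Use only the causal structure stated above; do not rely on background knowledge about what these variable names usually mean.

{Treatment}

Variables eligible for adjustment (non-descendants of Hospital, excluding Hospital and Comorbidity): {AgeGroup, Biomarker, Dosage, Outcome, Treatment}.
Backdoor paths from Hospital to Comorbidity:
  P1: Hospital <- Treatment -> Biomarker <- AgeGroup -> Comorbidity
  P2: Hospital <- Treatment -> Comorbidity
The empty set is not sufficient: P2 (Hospital <- Treatment -> Comorbidity) has no collider blocking it and no conditioned non-collider, so it is open.
Try {Treatment}:
  P1: blocked at fork node Treatment ∈ conditioning set.
  P2: blocked at fork node Treatment ∈ conditioning set.
{Treatment} contains no descendant of Hospital and blocks every backdoor path.
No other singleton works — e.g. {AgeGroup} leaves P2 open — so {Treatment} is the unique smallest valid adjustment set.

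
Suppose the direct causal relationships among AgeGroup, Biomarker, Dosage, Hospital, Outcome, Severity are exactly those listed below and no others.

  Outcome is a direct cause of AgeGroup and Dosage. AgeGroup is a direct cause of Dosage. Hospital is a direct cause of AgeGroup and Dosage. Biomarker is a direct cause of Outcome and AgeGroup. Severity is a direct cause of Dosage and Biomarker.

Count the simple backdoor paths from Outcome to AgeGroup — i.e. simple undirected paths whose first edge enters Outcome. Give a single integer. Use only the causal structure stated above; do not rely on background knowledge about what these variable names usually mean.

3

A backdoor path from Outcome to AgeGroup is any simple undirected path whose first edge points into Outcome (i.e. leaves Outcome via a parent).
Parents of Outcome: {Biomarker}.
Enumerating:
  P1: Outcome <- Biomarker <- Severity -> Dosage <- Hospital -> AgeGroup
  P2: Outcome <- Biomarker <- Severity -> Dosage <- AgeGroup
  P3: Outcome <- Biomarker -> AgeGroup
That exhausts the simple backdoor paths. Count: 3.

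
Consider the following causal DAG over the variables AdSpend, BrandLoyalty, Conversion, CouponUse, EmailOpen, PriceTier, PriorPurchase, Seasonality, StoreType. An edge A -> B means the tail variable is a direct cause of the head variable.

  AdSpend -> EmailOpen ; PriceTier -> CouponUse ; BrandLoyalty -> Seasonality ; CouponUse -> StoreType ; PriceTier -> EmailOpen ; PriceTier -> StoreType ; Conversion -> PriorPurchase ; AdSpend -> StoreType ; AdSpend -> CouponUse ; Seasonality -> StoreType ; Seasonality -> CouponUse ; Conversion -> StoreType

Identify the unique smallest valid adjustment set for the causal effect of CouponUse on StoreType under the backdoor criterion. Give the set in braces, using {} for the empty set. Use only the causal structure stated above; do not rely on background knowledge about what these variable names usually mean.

Variables eligible for adjustment (non-descendants of CouponUse, excluding CouponUse and StoreType): {AdSpend, BrandLoyalty, Conversion, EmailOpen, PriceTier, PriorPurchase, Seasonality}.
Backdoor paths from CouponUse to StoreType:
  P1: CouponUse <- PriceTier -> StoreType
  P2: CouponUse <- PriceTier -> EmailOpen <- AdSpend -> StoreType
  P3: CouponUse <- AdSpend -> StoreType
  P4: CouponUse <- AdSpend -> EmailOpen <- PriceTier -> StoreType
  P5: CouponUse <- Seasonality -> StoreType
The empty set is not sufficient: P1 (CouponUse <- PriceTier -> StoreType) has no collider blocking it and no conditioned non-collider, so it is open.
Try {AdSpend, PriceTier, Seasonality}:
  P1: blocked at fork node PriceTier ∈ conditioning set.
  P2: blocked at fork node PriceTier ∈ conditioning set.
  P3: blocked at fork node AdSpend ∈ conditioning set.
  P4: blocked at fork node AdSpend ∈ conditioning set.
  P5: blocked at fork node Seasonality ∈ conditioning set.
{AdSpend, PriceTier, Seasonality} contains no descendant of CouponUse and blocks every backdoor path.
Every element of {AdSpend, PriceTier, Seasonality} is needed (dropping AdSpend leaves P3 open; dropping PriceTier leaves P1 open; dropping Seasonality leaves P5 open), so no proper subset is valid.
Among all size-3 subsets of the eligible variables, only {AdSpend, PriceTier, Seasonality} blocks every backdoor path, so it is the unique smallest valid adjustment set.

{AdSpend, PriceTier, Seasonality}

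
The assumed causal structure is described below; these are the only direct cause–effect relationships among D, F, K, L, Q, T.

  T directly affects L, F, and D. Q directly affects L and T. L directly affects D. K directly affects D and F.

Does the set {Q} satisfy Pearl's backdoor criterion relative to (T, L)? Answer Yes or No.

Yes

Backdoor paths from T to L (paths whose first edge points into T):
  P1: T <- Q -> L
Condition 1 (no descendant of T in the set): holds — descendants of T are {D, F, L}; none are in {Q}.
Condition 2 (every backdoor path blocked by {Q}):
  P1: blocked at fork node Q ∈ conditioning set.
{Q} satisfies the backdoor criterion.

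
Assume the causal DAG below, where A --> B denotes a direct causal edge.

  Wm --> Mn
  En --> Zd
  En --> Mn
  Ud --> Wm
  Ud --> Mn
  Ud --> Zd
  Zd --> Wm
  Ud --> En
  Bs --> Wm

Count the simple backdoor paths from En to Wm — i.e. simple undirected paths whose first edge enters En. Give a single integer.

A backdoor path from En to Wm is any simple undirected path whose first edge points into En (i.e. leaves En via a parent).
Parents of En: {Ud}.
Enumerating:
  P1: En <- Ud -> Zd -> Wm
  P2: En <- Ud -> Wm
  P3: En <- Ud -> Mn <- Wm
That exhausts the simple backdoor paths. Count: 3.

3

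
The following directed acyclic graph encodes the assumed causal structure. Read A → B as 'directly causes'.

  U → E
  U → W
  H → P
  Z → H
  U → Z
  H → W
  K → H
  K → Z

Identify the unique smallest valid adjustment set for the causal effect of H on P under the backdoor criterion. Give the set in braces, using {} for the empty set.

Variables eligible for adjustment (non-descendants of H, excluding H and P): {E, K, U, Z}.
Backdoor paths from H to P:
  (none)
With no backdoor paths the empty set already satisfies the criterion, and it is trivially minimal.

{}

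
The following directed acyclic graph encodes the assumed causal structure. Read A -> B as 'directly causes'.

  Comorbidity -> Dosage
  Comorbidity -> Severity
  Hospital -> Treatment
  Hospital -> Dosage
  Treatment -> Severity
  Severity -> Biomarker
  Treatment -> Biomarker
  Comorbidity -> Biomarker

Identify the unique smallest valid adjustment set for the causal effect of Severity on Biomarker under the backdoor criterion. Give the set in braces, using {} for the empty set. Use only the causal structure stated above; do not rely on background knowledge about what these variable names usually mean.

Variables eligible for adjustment (non-descendants of Severity, excluding Severity and Biomarker): {Comorbidity, Dosage, Hospital, Treatment}.
Backdoor paths from Severity to Biomarker:
  P1: Severity <- Comorbidity -> Dosage <- Hospital -> Treatment -> Biomarker
  P2: Severity <- Comorbidity -> Biomarker
  P3: Severity <- Treatment <- Hospital -> Dosage <- Comorbidity -> Biomarker
  P4: Severity <- Treatment -> Biomarker
The empty set is not sufficient: P2 (Severity <- Comorbidity -> Biomarker) has no collider blocking it and no conditioned non-collider, so it is open.
Try {Comorbidity, Treatment}:
  P1: blocked at fork node Comorbidity ∈ conditioning set.
  P2: blocked at fork node Comorbidity ∈ conditioning set.
  P3: blocked at chain node Treatment ∈ conditioning set.
  P4: blocked at fork node Treatment ∈ conditioning set.
{Comorbidity, Treatment} contains no descendant of Severity and blocks every backdoor path.
Every element of {Comorbidity, Treatment} is needed (dropping Comorbidity leaves P2 open; dropping Treatment leaves P4 open), so no proper subset is valid.
Among all size-2 subsets of the eligible variables, only {Comorbidity, Treatment} blocks every backdoor path, so it is the unique smallest valid adjustment set.

{Comorbidity, Treatment}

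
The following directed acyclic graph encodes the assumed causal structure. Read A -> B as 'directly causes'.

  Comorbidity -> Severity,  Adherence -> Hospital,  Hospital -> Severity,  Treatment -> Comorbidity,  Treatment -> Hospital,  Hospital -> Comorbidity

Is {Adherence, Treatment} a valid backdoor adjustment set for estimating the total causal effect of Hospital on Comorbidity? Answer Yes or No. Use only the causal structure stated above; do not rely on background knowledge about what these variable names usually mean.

Yes

Backdoor paths from Hospital to Comorbidity (paths whose first edge points into Hospital):
  P1: Hospital <- Treatment -> Comorbidity
Condition 1 (no descendant of Hospital in the set): holds — descendants of Hospital are {Comorbidity, Severity}; none are in {Adherence, Treatment}.
Condition 2 (every backdoor path blocked by {Adherence, Treatment}):
  P1: blocked at fork node Treatment ∈ conditioning set.
{Adherence, Treatment} satisfies the backdoor criterion.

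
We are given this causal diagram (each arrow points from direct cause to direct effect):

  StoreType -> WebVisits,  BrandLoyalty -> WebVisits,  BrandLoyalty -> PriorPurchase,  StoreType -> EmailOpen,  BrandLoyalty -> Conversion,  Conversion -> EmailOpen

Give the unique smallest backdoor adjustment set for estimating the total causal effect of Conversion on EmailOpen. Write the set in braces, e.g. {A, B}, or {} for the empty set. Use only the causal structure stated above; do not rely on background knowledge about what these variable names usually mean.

{}

Variables eligible for adjustment (non-descendants of Conversion, excluding Conversion and EmailOpen): {BrandLoyalty, PriorPurchase, StoreType, WebVisits}.
Backdoor paths from Conversion to EmailOpen:
  P1: Conversion <- BrandLoyalty -> WebVisits <- StoreType -> EmailOpen
Each backdoor path contains an unconditioned collider, so every path is already blocked with the empty conditioning set:
  P1: blocked at collider WebVisits (neither it nor any descendant is in the conditioning set).
The empty set is therefore the unique smallest valid set.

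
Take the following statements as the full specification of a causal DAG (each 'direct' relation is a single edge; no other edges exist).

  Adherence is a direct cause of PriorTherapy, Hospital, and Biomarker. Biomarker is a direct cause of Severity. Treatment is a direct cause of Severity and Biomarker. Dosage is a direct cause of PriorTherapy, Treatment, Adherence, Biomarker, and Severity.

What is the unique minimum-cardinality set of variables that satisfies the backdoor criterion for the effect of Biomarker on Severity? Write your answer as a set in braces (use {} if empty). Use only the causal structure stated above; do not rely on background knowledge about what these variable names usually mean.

Variables eligible for adjustment (non-descendants of Biomarker, excluding Biomarker and Severity): {Adherence, Dosage, Hospital, PriorTherapy, Treatment}.
Backdoor paths from Biomarker to Severity:
  P1: Biomarker <- Dosage -> Treatment -> Severity
  P2: Biomarker <- Dosage -> Severity
  P3: Biomarker <- Adherence <- Dosage -> Treatment -> Severity
  P4: Biomarker <- Adherence <- Dosage -> Severity
  P5: Biomarker <- Adherence -> PriorTherapy <- Dosage -> Treatment -> Severity
  P6: Biomarker <- Adherence -> PriorTherapy <- Dosage -> Severity
  P7: Biomarker <- Treatment <- Dosage -> Severity
  P8: Biomarker <- Treatment -> Severity
The empty set is not sufficient: P1 (Biomarker <- Dosage -> Treatment -> Severity) has no collider blocking it and no conditioned non-collider, so it is open.
Try {Dosage, Treatment}:
  P1: blocked at fork node Dosage ∈ conditioning set.
  P2: blocked at fork node Dosage ∈ conditioning set.
  P3: blocked at fork node Dosage ∈ conditioning set.
  P4: blocked at fork node Dosage ∈ conditioning set.
  P5: blocked at collider PriorTherapy (neither it nor any descendant is in the conditioning set).
  P6: blocked at collider PriorTherapy (neither it nor any descendant is in the conditioning set).
  P7: blocked at chain node Treatment ∈ conditioning set.
  P8: blocked at fork node Treatment ∈ conditioning set.
{Dosage, Treatment} contains no descendant of Biomarker and blocks every backdoor path.
Every element of {Dosage, Treatment} is needed (dropping Dosage leaves P2 open; dropping Treatment leaves P8 open), so no proper subset is valid.
Among all size-2 subsets of the eligible variables, only {Dosage, Treatment} blocks every backdoor path, so it is the unique smallest valid adjustment set.

{Dosage, Treatment}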